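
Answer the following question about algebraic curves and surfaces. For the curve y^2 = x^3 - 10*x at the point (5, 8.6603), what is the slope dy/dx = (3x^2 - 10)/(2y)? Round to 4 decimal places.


Using implicit differentiation of y^2 = x^3 - 10*x:
2y * dy/dx = 3x^2 - 10
dy/dx = (3x^2 - 10)/(2y)
Numerator: 3*5^2 - 10 = 65
Denominator: 2*8.6603 = 17.3206
dy/dx = 65/17.3206 = 3.7528

3.7528


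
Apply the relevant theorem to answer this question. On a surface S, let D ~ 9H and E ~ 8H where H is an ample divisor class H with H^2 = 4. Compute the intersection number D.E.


Using bilinearity of the intersection pairing on a surface S:
(aH).(bH) = ab * (H.H)
We have H^2 = 4.
D.E = (9H).(8H) = 9*8*4
= 72*4
= 288

288


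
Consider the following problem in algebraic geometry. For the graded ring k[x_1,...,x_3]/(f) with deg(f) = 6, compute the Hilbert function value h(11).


For R = k[x_1,...,x_n]/(f) with f homogeneous of degree e:
The Hilbert series is (1 - t^e)/(1 - t)^n.
So h(d) = C(d+n-1, n-1) - C(d-e+n-1, n-1) for d >= e.
With n=3, e=6, d=11:
C(11+3-1, 3-1) = C(13, 2) = 78
C(11-6+3-1, 3-1) = C(7, 2) = 21
h(11) = 78 - 21 = 57

57


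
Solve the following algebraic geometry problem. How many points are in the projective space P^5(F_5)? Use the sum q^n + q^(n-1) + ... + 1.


P^5(F_5) has (q^(n+1) - 1)/(q - 1) points.
= 5^5 + 5^4 + 5^3 + 5^2 + 5^1 + 5^0
= 3125 + 625 + 125 + 25 + 5 + 1
= 3906

3906


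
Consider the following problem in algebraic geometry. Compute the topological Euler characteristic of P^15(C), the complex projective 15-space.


The complex projective space P^15 has one cell in each even real dimension 0, 2, ..., 30.
The cohomology groups are H^{2k}(P^15) = Z for k = 0,...,15, and 0 otherwise.
Euler characteristic = sum of Betti numbers = 1 per even-dimensional cohomology group.
chi(P^15) = 15 + 1 = 16

16


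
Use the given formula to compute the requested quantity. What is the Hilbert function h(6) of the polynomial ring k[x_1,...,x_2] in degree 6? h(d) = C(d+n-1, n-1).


The Hilbert function for the polynomial ring in 2 variables is:
h(d) = C(d+n-1, n-1)
h(6) = C(6+2-1, 2-1) = C(7, 1)
= 7! / (1! * 6!)
= 7

7


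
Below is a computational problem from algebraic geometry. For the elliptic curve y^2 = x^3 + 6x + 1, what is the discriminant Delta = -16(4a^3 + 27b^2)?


Compute each component:
4a^3 = 4*6^3 = 4*216 = 864
27b^2 = 27*1^2 = 27*1 = 27
4a^3 + 27b^2 = 864 + 27 = 891
Delta = -16*891 = -14256

-14256


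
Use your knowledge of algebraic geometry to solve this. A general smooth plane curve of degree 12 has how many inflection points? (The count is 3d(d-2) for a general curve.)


For a general smooth plane curve C of degree d, the inflection points are
the intersection of C with its Hessian curve, which has degree 3(d-2).
By Bezout, the total intersection number is d * 3(d-2) = 12 * 30 = 360.
For a general curve every flex is ordinary, so each contributes
multiplicity 1 to C·Hess(C), and the number of distinct inflection
points is 3d(d-2).
Inflection points = 3*12*(12-2) = 3*12*10 = 360

360


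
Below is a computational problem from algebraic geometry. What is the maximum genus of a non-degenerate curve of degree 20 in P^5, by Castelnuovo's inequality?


Castelnuovo's bound: write d - 1 = m(r-1) + epsilon with 0 <= epsilon < r-1.
d - 1 = 20 - 1 = 19
r - 1 = 5 - 1 = 4
19 = 4*4 + 3, so m = 4, epsilon = 3
pi(d, r) = m(m-1)(r-1)/2 + m*epsilon
= 4*3*4/2 + 4*3
= 48/2 + 12
= 24 + 12 = 36

36


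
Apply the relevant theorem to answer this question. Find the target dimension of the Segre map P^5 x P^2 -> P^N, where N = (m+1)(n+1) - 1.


The Segre embedding maps P^m x P^n into P^N via
all products of coordinates from each factor.
N = (m+1)(n+1) - 1
N = (5+1)(2+1) - 1
N = 6*3 - 1
N = 18 - 1 = 17

17


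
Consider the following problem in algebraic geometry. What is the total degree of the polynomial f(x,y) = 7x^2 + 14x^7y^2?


Examine each term for its total degree (sum of exponents).
  Term '7x^2' has total degree 2+0 = 2.
  Term '14x^7y^2' has total degree 7+2 = 9.
The maximum total degree among all terms is 9.

9


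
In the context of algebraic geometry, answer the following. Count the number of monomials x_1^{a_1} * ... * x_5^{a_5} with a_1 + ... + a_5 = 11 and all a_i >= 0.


The number of degree-11 monomials in 5 variables is C(d+n-1, n-1).
= C(11+5-1, 5-1) = C(15, 4)
= 1365

1365


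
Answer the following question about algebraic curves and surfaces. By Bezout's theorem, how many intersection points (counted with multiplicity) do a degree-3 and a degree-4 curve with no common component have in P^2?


Bezout's theorem states the intersection count equals the product of degrees.
Intersection count = 3 * 4 = 12

12


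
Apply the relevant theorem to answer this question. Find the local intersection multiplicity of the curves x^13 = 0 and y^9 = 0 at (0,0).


The intersection multiplicity of V(x^a) and V(y^b) at the origin is:
I(O; V(x^13), V(y^9)) = dim_k(k[x,y]/(x^13, y^9))
A basis for k[x,y]/(x^13, y^9) is the set of monomials x^i * y^j
where 0 <= i < 13 and 0 <= j < 9.
The number of such monomials is 13 * 9 = 117

117


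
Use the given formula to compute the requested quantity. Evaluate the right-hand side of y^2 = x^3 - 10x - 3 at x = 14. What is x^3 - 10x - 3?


Compute x^3 - 10x - 3 at x = 14:
x^3 = 14^3 = 2744
(-10)*x = (-10)*14 = -140
Sum: 2744 - 140 - 3 = 2601

2601


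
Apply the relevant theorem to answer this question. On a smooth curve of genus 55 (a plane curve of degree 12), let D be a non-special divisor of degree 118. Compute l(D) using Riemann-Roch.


First, compute the genus of a smooth plane curve of degree 12:
g = (d-1)(d-2)/2 = (12-1)(12-2)/2 = 55
For a non-special divisor D (i.e., h^1(D) = 0), Riemann-Roch gives:
l(D) = deg(D) - g + 1
Since deg(D) = 118 >= 2g - 1 = 109, D is non-special.
l(D) = 118 - 55 + 1 = 64

64


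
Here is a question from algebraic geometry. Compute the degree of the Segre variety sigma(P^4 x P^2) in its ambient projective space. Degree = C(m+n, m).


The degree of the Segre variety P^4 x P^2 is C(m+n, m).
= C(6, 4)
= 15

15


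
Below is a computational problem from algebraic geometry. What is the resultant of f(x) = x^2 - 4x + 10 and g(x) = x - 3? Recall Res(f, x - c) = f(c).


For Res(f, x - c), we evaluate f at x = c.
f(3) = 3^2 - 4*3 + 10
= 9 - 12 + 10
= -3 + 10 = 7
Res(f, g) = 7

7


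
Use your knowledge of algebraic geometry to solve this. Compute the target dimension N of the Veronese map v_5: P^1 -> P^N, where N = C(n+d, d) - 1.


The Veronese embedding v_d: P^n -> P^N maps each point to all
degree-d monomials in n+1 homogeneous coordinates.
N = C(n+d, d) - 1
N = C(1+5, 5) - 1
N = C(6, 5) - 1
C(6, 5) = 6
N = 6 - 1 = 5

5


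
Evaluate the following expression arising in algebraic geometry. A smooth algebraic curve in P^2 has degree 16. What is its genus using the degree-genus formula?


Using the genus formula for smooth plane curves:
g = (d-1)(d-2)/2
g = (16-1)(16-2)/2
g = 15*14/2
g = 210/2 = 105

105


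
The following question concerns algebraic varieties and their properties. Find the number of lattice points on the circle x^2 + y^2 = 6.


Systematically check integer values of x where x^2 <= 6.
For each valid x, check if 6 - x^2 is a perfect square.
Total integer solutions found: 0

0


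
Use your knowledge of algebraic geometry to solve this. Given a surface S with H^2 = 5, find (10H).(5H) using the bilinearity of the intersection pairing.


Using bilinearity of the intersection pairing on a surface S:
(aH).(bH) = ab * (H.H)
We have H^2 = 5.
D.E = (10H).(5H) = 10*5*5
= 50*5
= 250

250


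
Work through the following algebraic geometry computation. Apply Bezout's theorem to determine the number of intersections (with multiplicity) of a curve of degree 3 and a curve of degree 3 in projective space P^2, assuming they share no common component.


Bezout's theorem states the intersection count equals the product of degrees.
Intersection count = 3 * 3 = 9

9


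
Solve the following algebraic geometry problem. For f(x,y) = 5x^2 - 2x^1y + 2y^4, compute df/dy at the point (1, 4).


df/dy = (-2)*x^1 + 4*2*y^3
At (1,4): (-2)*1^1 + 4*2*4^3
= -2 + 512
= 510

510


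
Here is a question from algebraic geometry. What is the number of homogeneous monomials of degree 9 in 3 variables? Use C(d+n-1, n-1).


The number of degree-9 monomials in 3 variables is C(d+n-1, n-1).
= C(9+3-1, 3-1) = C(11, 2)
= 55

55


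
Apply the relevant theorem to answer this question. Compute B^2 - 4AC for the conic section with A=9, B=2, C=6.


The discriminant of a conic Ax^2 + Bxy + Cy^2 + ... = 0 is B^2 - 4AC.
B^2 = 2^2 = 4
4AC = 4*9*6 = 216
Discriminant = 4 - 216 = -212

-212


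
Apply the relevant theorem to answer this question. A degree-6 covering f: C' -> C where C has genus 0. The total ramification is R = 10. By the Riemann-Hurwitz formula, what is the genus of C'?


Riemann-Hurwitz formula: 2g' - 2 = d(2g - 2) + R
Given: d = 6, g = 0, R = 10
2g' - 2 = 6*(2*0 - 2) + 10
2g' - 2 = 6*(-2) + 10
2g' - 2 = -12 + 10 = -2
2g' = 0
g' = 0

0


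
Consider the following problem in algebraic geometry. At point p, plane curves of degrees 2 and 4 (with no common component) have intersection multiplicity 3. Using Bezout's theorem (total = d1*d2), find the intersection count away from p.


By Bezout's theorem, the total intersection number is d1 * d2.
Total = 2 * 4 = 8
Intersection multiplicity at p = 3
Remaining intersections = 8 - 3 = 5

5


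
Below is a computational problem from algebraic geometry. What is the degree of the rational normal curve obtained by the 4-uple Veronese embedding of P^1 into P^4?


The rational normal curve in P^4 is the image of P^1 under the 4-uple Veronese.
A general hyperplane in P^4 pulls back to a degree-4 form on P^1, which has 4 zeros,
so the curve meets a general hyperplane in 4 points. Degree = 4.

4


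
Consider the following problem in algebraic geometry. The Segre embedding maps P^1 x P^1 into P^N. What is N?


The Segre embedding maps P^m x P^n into P^N via
all products of coordinates from each factor.
N = (m+1)(n+1) - 1
N = (1+1)(1+1) - 1
N = 2*2 - 1
N = 4 - 1 = 3

3


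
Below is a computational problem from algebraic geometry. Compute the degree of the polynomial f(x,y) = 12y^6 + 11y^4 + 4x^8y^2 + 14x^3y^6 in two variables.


Examine each term for its total degree (sum of exponents).
  Term '12y^6' has total degree 0+6 = 6.
  Term '11y^4' has total degree 0+4 = 4.
  Term '4x^8y^2' has total degree 8+2 = 10.
  Term '14x^3y^6' has total degree 3+6 = 9.
The maximum total degree among all terms is 10.

10


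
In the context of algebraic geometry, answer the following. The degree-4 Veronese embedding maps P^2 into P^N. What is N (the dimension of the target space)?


The Veronese embedding v_d: P^n -> P^N maps each point to all
degree-d monomials in n+1 homogeneous coordinates.
N = C(n+d, d) - 1
N = C(2+4, 4) - 1
N = C(6, 4) - 1
C(6, 4) = 15
N = 15 - 1 = 14

14


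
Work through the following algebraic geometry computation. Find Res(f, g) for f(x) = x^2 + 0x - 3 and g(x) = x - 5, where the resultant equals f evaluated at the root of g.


For Res(f, x - c), we evaluate f at x = c.
f(5) = 5^2 + 0*5 - 3
= 25 + 0 - 3
= 25 - 3 = 22
Res(f, g) = 22

22


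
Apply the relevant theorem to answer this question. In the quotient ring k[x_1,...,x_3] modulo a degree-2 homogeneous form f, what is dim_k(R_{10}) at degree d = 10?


For R = k[x_1,...,x_n]/(f) with f homogeneous of degree e:
The Hilbert series is (1 - t^e)/(1 - t)^n.
So h(d) = C(d+n-1, n-1) - C(d-e+n-1, n-1) for d >= e.
With n=3, e=2, d=10:
C(10+3-1, 3-1) = C(12, 2) = 66
C(10-2+3-1, 3-1) = C(10, 2) = 45
h(10) = 66 - 45 = 21

21


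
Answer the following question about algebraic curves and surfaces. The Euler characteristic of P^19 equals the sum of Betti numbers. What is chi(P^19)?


The complex projective space P^19 has one cell in each even real dimension 0, 2, ..., 38.
The cohomology groups are H^{2k}(P^19) = Z for k = 0,...,19, and 0 otherwise.
Euler characteristic = sum of Betti numbers = 1 per even-dimensional cohomology group.
chi(P^19) = 19 + 1 = 20

20


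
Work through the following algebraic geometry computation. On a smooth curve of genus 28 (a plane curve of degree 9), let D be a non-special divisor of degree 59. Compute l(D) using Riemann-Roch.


First, compute the genus of a smooth plane curve of degree 9:
g = (d-1)(d-2)/2 = (9-1)(9-2)/2 = 28
For a non-special divisor D (i.e., h^1(D) = 0), Riemann-Roch gives:
l(D) = deg(D) - g + 1
Since deg(D) = 59 >= 2g - 1 = 55, D is non-special.
l(D) = 59 - 28 + 1 = 32

32


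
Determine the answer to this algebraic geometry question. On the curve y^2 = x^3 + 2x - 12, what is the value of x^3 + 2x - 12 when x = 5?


Compute x^3 + 2x - 12 at x = 5:
x^3 = 5^3 = 125
2*x = 2*5 = 10
Sum: 125 + 10 - 12 = 123

123


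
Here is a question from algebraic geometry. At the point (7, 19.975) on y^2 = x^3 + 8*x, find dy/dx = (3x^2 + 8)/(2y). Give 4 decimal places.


Using implicit differentiation of y^2 = x^3 + 8*x:
2y * dy/dx = 3x^2 + 8
dy/dx = (3x^2 + 8)/(2y)
Numerator: 3*7^2 + 8 = 155
Denominator: 2*19.975 = 39.95
dy/dx = 155/39.95 = 3.8798

3.8798


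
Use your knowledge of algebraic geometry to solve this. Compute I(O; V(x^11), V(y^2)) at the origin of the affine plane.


The intersection multiplicity of V(x^a) and V(y^b) at the origin is:
I(O; V(x^11), V(y^2)) = dim_k(k[x,y]/(x^11, y^2))
A basis for k[x,y]/(x^11, y^2) is the set of monomials x^i * y^j
where 0 <= i < 11 and 0 <= j < 2.
The number of such monomials is 11 * 2 = 22

22


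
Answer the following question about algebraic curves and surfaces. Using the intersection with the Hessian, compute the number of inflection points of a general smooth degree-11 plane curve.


For a general smooth plane curve C of degree d, the inflection points are
the intersection of C with its Hessian curve, which has degree 3(d-2).
By Bezout, the total intersection number is d * 3(d-2) = 11 * 27 = 297.
For a general curve every flex is ordinary, so each contributes
multiplicity 1 to C·Hess(C), and the number of distinct inflection
points is 3d(d-2).
Inflection points = 3*11*(11-2) = 3*11*9 = 297

297


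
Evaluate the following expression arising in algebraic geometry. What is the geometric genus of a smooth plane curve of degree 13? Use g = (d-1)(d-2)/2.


Using the genus formula for smooth plane curves:
g = (d-1)(d-2)/2
g = (13-1)(13-2)/2
g = 12*11/2
g = 132/2 = 66

66


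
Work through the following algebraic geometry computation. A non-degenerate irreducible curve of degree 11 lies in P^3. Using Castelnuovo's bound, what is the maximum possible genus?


Castelnuovo's bound: write d - 1 = m(r-1) + epsilon with 0 <= epsilon < r-1.
d - 1 = 11 - 1 = 10
r - 1 = 3 - 1 = 2
10 = 5*2 + 0, so m = 5, epsilon = 0
pi(d, r) = m(m-1)(r-1)/2 + m*epsilon
= 5*4*2/2 + 5*0
= 40/2 + 0
= 20 + 0 = 20

20


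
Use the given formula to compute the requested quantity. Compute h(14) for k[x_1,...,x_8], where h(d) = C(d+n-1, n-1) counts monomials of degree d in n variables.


The Hilbert function for the polynomial ring in 8 variables is:
h(d) = C(d+n-1, n-1)
h(14) = C(14+8-1, 8-1) = C(21, 7)
= 21! / (7! * 14!)
= 116280

116280


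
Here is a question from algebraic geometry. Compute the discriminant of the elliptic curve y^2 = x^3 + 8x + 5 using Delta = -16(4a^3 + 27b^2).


Compute each component:
4a^3 = 4*8^3 = 4*512 = 2048
27b^2 = 27*5^2 = 27*25 = 675
4a^3 + 27b^2 = 2048 + 675 = 2723
Delta = -16*2723 = -43568

-43568


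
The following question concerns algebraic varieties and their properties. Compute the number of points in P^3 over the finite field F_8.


P^3(F_8) has (q^(n+1) - 1)/(q - 1) points.
= 8^3 + 8^2 + 8^1 + 8^0
= 512 + 64 + 8 + 1
= 585

585


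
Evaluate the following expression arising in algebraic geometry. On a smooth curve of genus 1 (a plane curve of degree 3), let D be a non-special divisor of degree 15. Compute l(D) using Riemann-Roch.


First, compute the genus of a smooth plane curve of degree 3:
g = (d-1)(d-2)/2 = (3-1)(3-2)/2 = 1
For a non-special divisor D (i.e., h^1(D) = 0), Riemann-Roch gives:
l(D) = deg(D) - g + 1
Since deg(D) = 15 >= 2g - 1 = 1, D is non-special.
l(D) = 15 - 1 + 1 = 15

15


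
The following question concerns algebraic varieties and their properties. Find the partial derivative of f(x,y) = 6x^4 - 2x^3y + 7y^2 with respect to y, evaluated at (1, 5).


df/dy = (-2)*x^3 + 2*7*y^1
At (1,5): (-2)*1^3 + 2*7*5^1
= -2 + 70
= 68

68


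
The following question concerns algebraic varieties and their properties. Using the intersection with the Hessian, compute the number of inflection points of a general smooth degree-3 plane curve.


For a general smooth plane curve C of degree d, the inflection points are
the intersection of C with its Hessian curve, which has degree 3(d-2).
By Bezout, the total intersection number is d * 3(d-2) = 3 * 3 = 9.
For a general curve every flex is ordinary, so each contributes
multiplicity 1 to C·Hess(C), and the number of distinct inflection
points is 3d(d-2).
Inflection points = 3*3*(3-2) = 3*3*1 = 9

9


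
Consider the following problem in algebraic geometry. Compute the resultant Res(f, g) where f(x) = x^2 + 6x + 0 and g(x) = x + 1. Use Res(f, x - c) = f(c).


For Res(f, x - c), we evaluate f at x = c.
f(-1) = (-1)^2 + 6*(-1) + 0
= 1 - 6 + 0
= -5 + 0 = -5
Res(f, g) = -5

-5


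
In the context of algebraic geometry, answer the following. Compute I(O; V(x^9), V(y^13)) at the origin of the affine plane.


The intersection multiplicity of V(x^a) and V(y^b) at the origin is:
I(O; V(x^9), V(y^13)) = dim_k(k[x,y]/(x^9, y^13))
A basis for k[x,y]/(x^9, y^13) is the set of monomials x^i * y^j
where 0 <= i < 9 and 0 <= j < 13.
The number of such monomials is 9 * 13 = 117

117


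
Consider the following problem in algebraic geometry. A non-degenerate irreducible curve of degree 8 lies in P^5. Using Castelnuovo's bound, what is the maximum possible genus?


Castelnuovo's bound: write d - 1 = m(r-1) + epsilon with 0 <= epsilon < r-1.
d - 1 = 8 - 1 = 7
r - 1 = 5 - 1 = 4
7 = 1*4 + 3, so m = 1, epsilon = 3
pi(d, r) = m(m-1)(r-1)/2 + m*epsilon
= 1*0*4/2 + 1*3
= 0/2 + 3
= 0 + 3 = 3

3


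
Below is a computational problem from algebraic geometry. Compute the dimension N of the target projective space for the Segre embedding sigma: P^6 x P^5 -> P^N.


The Segre embedding maps P^m x P^n into P^N via
all products of coordinates from each factor.
N = (m+1)(n+1) - 1
N = (6+1)(5+1) - 1
N = 7*6 - 1
N = 42 - 1 = 41

41


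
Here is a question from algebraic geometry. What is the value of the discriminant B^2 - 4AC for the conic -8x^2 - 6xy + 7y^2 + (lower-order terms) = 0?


The discriminant of a conic Ax^2 + Bxy + Cy^2 + ... = 0 is B^2 - 4AC.
B^2 = (-6)^2 = 36
4AC = 4*(-8)*7 = -224
Discriminant = 36 + 224 = 260

260


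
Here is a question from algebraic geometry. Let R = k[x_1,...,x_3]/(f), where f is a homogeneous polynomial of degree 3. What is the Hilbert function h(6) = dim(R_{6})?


For R = k[x_1,...,x_n]/(f) with f homogeneous of degree e:
The Hilbert series is (1 - t^e)/(1 - t)^n.
So h(d) = C(d+n-1, n-1) - C(d-e+n-1, n-1) for d >= e.
With n=3, e=3, d=6:
C(6+3-1, 3-1) = C(8, 2) = 28
C(6-3+3-1, 3-1) = C(5, 2) = 10
h(6) = 28 - 10 = 18

18


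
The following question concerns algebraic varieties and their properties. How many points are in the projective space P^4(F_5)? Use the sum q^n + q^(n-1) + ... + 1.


P^4(F_5) has (q^(n+1) - 1)/(q - 1) points.
= 5^4 + 5^3 + 5^2 + 5^1 + 5^0
= 625 + 125 + 25 + 5 + 1
= 781

781


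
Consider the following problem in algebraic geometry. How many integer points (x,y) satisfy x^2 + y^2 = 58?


Systematically check integer values of x where x^2 <= 58.
For each valid x, check if 58 - x^2 is a perfect square.
x=3: 58 - 9 = 49, sqrt = 7 (valid)
x=7: 58 - 49 = 9, sqrt = 3 (valid)
Total integer solutions found: 8

8


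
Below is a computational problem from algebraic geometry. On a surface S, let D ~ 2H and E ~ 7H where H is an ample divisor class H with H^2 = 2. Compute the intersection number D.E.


Using bilinearity of the intersection pairing on a surface S:
(aH).(bH) = ab * (H.H)
We have H^2 = 2.
D.E = (2H).(7H) = 2*7*2
= 14*2
= 28

28


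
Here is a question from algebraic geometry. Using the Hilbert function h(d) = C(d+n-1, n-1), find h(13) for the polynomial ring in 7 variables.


The Hilbert function for the polynomial ring in 7 variables is:
h(d) = C(d+n-1, n-1)
h(13) = C(13+7-1, 7-1) = C(19, 6)
= 19! / (6! * 13!)
= 27132

27132


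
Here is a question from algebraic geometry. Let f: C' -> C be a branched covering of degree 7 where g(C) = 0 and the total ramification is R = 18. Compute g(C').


Riemann-Hurwitz formula: 2g' - 2 = d(2g - 2) + R
Given: d = 7, g = 0, R = 18
2g' - 2 = 7*(2*0 - 2) + 18
2g' - 2 = 7*(-2) + 18
2g' - 2 = -14 + 18 = 4
2g' = 6
g' = 3

3


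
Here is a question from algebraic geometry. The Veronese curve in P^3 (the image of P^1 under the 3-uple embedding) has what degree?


The rational normal curve in P^3 is the image of P^1 under the 3-uple Veronese.
A general hyperplane in P^3 pulls back to a degree-3 form on P^1, which has 3 zeros,
so the curve meets a general hyperplane in 3 points. Degree = 3.

3


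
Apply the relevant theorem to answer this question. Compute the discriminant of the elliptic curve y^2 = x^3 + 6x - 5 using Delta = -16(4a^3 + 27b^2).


Compute each component:
4a^3 = 4*6^3 = 4*216 = 864
27b^2 = 27*(-5)^2 = 27*25 = 675
4a^3 + 27b^2 = 864 + 675 = 1539
Delta = -16*1539 = -24624

-24624


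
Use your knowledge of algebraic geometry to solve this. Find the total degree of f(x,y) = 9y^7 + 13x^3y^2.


Examine each term for its total degree (sum of exponents).
  Term '9y^7' has total degree 0+7 = 7.
  Term '13x^3y^2' has total degree 3+2 = 5.
The maximum total degree among all terms is 7.

7


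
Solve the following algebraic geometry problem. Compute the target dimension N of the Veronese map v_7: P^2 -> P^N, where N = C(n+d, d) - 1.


The Veronese embedding v_d: P^n -> P^N maps each point to all
degree-d monomials in n+1 homogeneous coordinates.
N = C(n+d, d) - 1
N = C(2+7, 7) - 1
N = C(9, 7) - 1
C(9, 7) = 36
N = 36 - 1 = 35

35


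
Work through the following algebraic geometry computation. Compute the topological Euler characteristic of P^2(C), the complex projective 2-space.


The complex projective space P^2 has one cell in each even real dimension 0, 2, ..., 4.
The cohomology groups are H^{2k}(P^2) = Z for k = 0,...,2, and 0 otherwise.
Euler characteristic = sum of Betti numbers = 1 per even-dimensional cohomology group.
chi(P^2) = 2 + 1 = 3

3


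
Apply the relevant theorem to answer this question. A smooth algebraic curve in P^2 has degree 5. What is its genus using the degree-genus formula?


Using the genus formula for smooth plane curves:
g = (d-1)(d-2)/2
g = (5-1)(5-2)/2
g = 4*3/2
g = 12/2 = 6

6


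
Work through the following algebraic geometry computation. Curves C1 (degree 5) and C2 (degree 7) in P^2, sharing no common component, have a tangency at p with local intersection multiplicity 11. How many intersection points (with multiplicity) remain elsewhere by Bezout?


By Bezout's theorem, the total intersection number is d1 * d2.
Total = 5 * 7 = 35
Intersection multiplicity at p = 11
Remaining intersections = 35 - 11 = 24

24


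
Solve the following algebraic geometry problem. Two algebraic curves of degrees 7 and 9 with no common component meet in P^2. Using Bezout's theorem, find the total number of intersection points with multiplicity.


Bezout's theorem states the intersection count equals the product of degrees.
Intersection count = 7 * 9 = 63

63


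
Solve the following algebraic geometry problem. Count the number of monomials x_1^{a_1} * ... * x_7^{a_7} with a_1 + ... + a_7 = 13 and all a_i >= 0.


The number of degree-13 monomials in 7 variables is C(d+n-1, n-1).
= C(13+7-1, 7-1) = C(19, 6)
= 27132

27132


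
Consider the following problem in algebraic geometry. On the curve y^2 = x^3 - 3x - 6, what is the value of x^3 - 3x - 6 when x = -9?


Compute x^3 - 3x - 6 at x = -9:
x^3 = (-9)^3 = -729
(-3)*x = (-3)*(-9) = 27
Sum: -729 + 27 - 6 = -708

-708


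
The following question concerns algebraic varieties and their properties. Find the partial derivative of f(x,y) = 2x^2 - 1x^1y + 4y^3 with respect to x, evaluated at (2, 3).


df/dx = 2*2*x^1 + 1*(-1)*x^0*y
At (2,3): 2*2*2^1 + 1*(-1)*2^0*3
= 8 - 3
= 5

5


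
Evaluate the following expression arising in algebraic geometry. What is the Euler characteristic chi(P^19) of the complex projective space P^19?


The complex projective space P^19 has one cell in each even real dimension 0, 2, ..., 38.
The cohomology groups are H^{2k}(P^19) = Z for k = 0,...,19, and 0 otherwise.
Euler characteristic = sum of Betti numbers = 1 per even-dimensional cohomology group.
chi(P^19) = 19 + 1 = 20

20


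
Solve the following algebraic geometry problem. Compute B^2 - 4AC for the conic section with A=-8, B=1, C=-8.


The discriminant of a conic Ax^2 + Bxy + Cy^2 + ... = 0 is B^2 - 4AC.
B^2 = 1^2 = 1
4AC = 4*(-8)*(-8) = 256
Discriminant = 1 - 256 = -255

-255


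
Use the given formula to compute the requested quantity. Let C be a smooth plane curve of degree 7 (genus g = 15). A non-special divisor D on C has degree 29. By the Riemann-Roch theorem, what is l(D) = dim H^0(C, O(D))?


First, compute the genus of a smooth plane curve of degree 7:
g = (d-1)(d-2)/2 = (7-1)(7-2)/2 = 15
For a non-special divisor D (i.e., h^1(D) = 0), Riemann-Roch gives:
l(D) = deg(D) - g + 1
Since deg(D) = 29 >= 2g - 1 = 29, D is non-special.
l(D) = 29 - 15 + 1 = 15

15


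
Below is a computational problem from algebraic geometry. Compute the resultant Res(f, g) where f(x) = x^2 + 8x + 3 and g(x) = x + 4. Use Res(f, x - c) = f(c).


For Res(f, x - c), we evaluate f at x = c.
f(-4) = (-4)^2 + 8*(-4) + 3
= 16 - 32 + 3
= -16 + 3 = -13
Res(f, g) = -13

-13


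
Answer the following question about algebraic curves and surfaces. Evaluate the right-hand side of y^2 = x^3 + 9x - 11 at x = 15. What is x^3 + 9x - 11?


Compute x^3 + 9x - 11 at x = 15:
x^3 = 15^3 = 3375
9*x = 9*15 = 135
Sum: 3375 + 135 - 11 = 3499

3499


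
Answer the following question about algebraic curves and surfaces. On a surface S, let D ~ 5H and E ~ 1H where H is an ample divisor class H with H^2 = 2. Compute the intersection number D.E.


Using bilinearity of the intersection pairing on a surface S:
(aH).(bH) = ab * (H.H)
We have H^2 = 2.
D.E = (5H).(1H) = 5*1*2
= 5*2
= 10

10


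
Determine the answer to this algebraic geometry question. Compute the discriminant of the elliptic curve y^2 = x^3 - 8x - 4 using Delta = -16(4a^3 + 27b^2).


Compute each component:
4a^3 = 4*(-8)^3 = 4*(-512) = -2048
27b^2 = 27*(-4)^2 = 27*16 = 432
4a^3 + 27b^2 = -2048 + 432 = -1616
Delta = -16*(-1616) = 25856

25856


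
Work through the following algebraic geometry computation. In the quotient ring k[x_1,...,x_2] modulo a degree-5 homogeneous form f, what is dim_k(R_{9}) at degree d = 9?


For R = k[x_1,...,x_n]/(f) with f homogeneous of degree e:
The Hilbert series is (1 - t^e)/(1 - t)^n.
So h(d) = C(d+n-1, n-1) - C(d-e+n-1, n-1) for d >= e.
With n=2, e=5, d=9:
C(9+2-1, 2-1) = C(10, 1) = 10
C(9-5+2-1, 2-1) = C(5, 1) = 5
h(9) = 10 - 5 = 5

5


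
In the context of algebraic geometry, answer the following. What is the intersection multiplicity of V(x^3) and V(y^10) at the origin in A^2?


The intersection multiplicity of V(x^a) and V(y^b) at the origin is:
I(O; V(x^3), V(y^10)) = dim_k(k[x,y]/(x^3, y^10))
A basis for k[x,y]/(x^3, y^10) is the set of monomials x^i * y^j
where 0 <= i < 3 and 0 <= j < 10.
The number of such monomials is 3 * 10 = 30

30


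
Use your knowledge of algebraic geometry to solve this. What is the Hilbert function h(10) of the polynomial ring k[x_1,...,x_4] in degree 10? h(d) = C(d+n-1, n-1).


The Hilbert function for the polynomial ring in 4 variables is:
h(d) = C(d+n-1, n-1)
h(10) = C(10+4-1, 4-1) = C(13, 3)
= 13! / (3! * 10!)
= 286

286


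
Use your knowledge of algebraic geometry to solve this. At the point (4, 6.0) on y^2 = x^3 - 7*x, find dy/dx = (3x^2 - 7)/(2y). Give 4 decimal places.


Using implicit differentiation of y^2 = x^3 - 7*x:
2y * dy/dx = 3x^2 - 7
dy/dx = (3x^2 - 7)/(2y)
Numerator: 3*4^2 - 7 = 41
Denominator: 2*6.0 = 12.0
dy/dx = 41/12.0 = 3.4167

3.4167


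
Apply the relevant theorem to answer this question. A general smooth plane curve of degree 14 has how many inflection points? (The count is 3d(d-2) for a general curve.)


For a general smooth plane curve C of degree d, the inflection points are
the intersection of C with its Hessian curve, which has degree 3(d-2).
By Bezout, the total intersection number is d * 3(d-2) = 14 * 36 = 504.
For a general curve every flex is ordinary, so each contributes
multiplicity 1 to C·Hess(C), and the number of distinct inflection
points is 3d(d-2).
Inflection points = 3*14*(14-2) = 3*14*12 = 504

504


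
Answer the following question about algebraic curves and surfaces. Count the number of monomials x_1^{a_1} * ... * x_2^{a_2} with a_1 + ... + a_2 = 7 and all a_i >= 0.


The number of degree-7 monomials in 2 variables is C(d+n-1, n-1).
= C(7+2-1, 2-1) = C(8, 1)
= 8

8


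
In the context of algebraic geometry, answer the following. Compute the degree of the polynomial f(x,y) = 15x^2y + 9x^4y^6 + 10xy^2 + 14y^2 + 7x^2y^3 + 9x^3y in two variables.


Examine each term for its total degree (sum of exponents).
  Term '15x^2y' has total degree 2+1 = 3.
  Term '9x^4y^6' has total degree 4+6 = 10.
  Term '10xy^2' has total degree 1+2 = 3.
  Term '14y^2' has total degree 0+2 = 2.
  Term '7x^2y^3' has total degree 2+3 = 5.
  Term '9x^3y' has total degree 3+1 = 4.
The maximum total degree among all terms is 10.

10


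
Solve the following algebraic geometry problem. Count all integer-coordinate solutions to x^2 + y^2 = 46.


Systematically check integer values of x where x^2 <= 46.
For each valid x, check if 46 - x^2 is a perfect square.
Total integer solutions found: 0

0


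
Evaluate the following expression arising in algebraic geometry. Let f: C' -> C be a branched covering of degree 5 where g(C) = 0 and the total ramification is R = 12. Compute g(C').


Riemann-Hurwitz formula: 2g' - 2 = d(2g - 2) + R
Given: d = 5, g = 0, R = 12
2g' - 2 = 5*(2*0 - 2) + 12
2g' - 2 = 5*(-2) + 12
2g' - 2 = -10 + 12 = 2
2g' = 4
g' = 2

2


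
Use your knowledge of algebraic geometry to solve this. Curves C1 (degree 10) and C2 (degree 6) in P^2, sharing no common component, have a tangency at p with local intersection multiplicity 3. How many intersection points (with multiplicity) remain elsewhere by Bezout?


By Bezout's theorem, the total intersection number is d1 * d2.
Total = 10 * 6 = 60
Intersection multiplicity at p = 3
Remaining intersections = 60 - 3 = 57

57


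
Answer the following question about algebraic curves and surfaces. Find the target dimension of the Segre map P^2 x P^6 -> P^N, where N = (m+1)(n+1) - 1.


The Segre embedding maps P^m x P^n into P^N via
all products of coordinates from each factor.
N = (m+1)(n+1) - 1
N = (2+1)(6+1) - 1
N = 3*7 - 1
N = 21 - 1 = 20

20


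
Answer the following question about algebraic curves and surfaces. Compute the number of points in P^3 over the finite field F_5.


P^3(F_5) has (q^(n+1) - 1)/(q - 1) points.
= 5^3 + 5^2 + 5^1 + 5^0
= 125 + 25 + 5 + 1
= 156

156


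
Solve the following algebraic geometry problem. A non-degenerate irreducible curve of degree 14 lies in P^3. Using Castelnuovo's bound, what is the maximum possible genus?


Castelnuovo's bound: write d - 1 = m(r-1) + epsilon with 0 <= epsilon < r-1.
d - 1 = 14 - 1 = 13
r - 1 = 3 - 1 = 2
13 = 6*2 + 1, so m = 6, epsilon = 1
pi(d, r) = m(m-1)(r-1)/2 + m*epsilon
= 6*5*2/2 + 6*1
= 60/2 + 6
= 30 + 6 = 36

36


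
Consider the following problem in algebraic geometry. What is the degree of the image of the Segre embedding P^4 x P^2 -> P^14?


The degree of the Segre variety P^4 x P^2 is C(m+n, m).
= C(6, 4)
= 15

15


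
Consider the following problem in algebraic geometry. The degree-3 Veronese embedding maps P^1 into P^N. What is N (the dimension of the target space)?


The Veronese embedding v_d: P^n -> P^N maps each point to all
degree-d monomials in n+1 homogeneous coordinates.
N = C(n+d, d) - 1
N = C(1+3, 3) - 1
N = C(4, 3) - 1
C(4, 3) = 4
N = 4 - 1 = 3

3


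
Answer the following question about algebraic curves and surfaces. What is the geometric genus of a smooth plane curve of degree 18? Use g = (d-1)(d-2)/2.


Using the genus formula for smooth plane curves:
g = (d-1)(d-2)/2
g = (18-1)(18-2)/2
g = 17*16/2
g = 272/2 = 136

136


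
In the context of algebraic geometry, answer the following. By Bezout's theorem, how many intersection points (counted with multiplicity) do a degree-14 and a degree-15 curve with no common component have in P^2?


Bezout's theorem states the intersection count equals the product of degrees.
Intersection count = 14 * 15 = 210

210


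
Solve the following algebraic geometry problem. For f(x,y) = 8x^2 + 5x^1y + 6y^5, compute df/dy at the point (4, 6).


df/dy = 5*x^1 + 5*6*y^4
At (4,6): 5*4^1 + 5*6*6^4
= 20 + 38880
= 38900

38900


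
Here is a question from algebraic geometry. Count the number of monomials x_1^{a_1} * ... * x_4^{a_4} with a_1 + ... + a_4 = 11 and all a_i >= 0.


The number of degree-11 monomials in 4 variables is C(d+n-1, n-1).
= C(11+4-1, 4-1) = C(14, 3)
= 364

364


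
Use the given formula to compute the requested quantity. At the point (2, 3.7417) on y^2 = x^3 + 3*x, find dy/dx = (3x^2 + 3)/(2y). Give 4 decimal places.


Using implicit differentiation of y^2 = x^3 + 3*x:
2y * dy/dx = 3x^2 + 3
dy/dx = (3x^2 + 3)/(2y)
Numerator: 3*2^2 + 3 = 15
Denominator: 2*3.7417 = 7.4834
dy/dx = 15/7.4834 = 2.0044

2.0044


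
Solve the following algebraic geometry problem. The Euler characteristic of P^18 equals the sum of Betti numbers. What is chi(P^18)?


The complex projective space P^18 has one cell in each even real dimension 0, 2, ..., 36.
The cohomology groups are H^{2k}(P^18) = Z for k = 0,...,18, and 0 otherwise.
Euler characteristic = sum of Betti numbers = 1 per even-dimensional cohomology group.
chi(P^18) = 18 + 1 = 19

19


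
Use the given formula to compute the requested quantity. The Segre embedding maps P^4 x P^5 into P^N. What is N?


The Segre embedding maps P^m x P^n into P^N via
all products of coordinates from each factor.
N = (m+1)(n+1) - 1
N = (4+1)(5+1) - 1
N = 5*6 - 1
N = 30 - 1 = 29

29


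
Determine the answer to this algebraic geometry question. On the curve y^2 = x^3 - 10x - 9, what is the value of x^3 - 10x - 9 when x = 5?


Compute x^3 - 10x - 9 at x = 5:
x^3 = 5^3 = 125
(-10)*x = (-10)*5 = -50
Sum: 125 - 50 - 9 = 66

66


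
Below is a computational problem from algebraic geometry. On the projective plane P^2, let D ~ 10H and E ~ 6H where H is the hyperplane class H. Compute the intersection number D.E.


Using bilinearity of the intersection pairing on the projective plane P^2:
(aH).(bH) = ab * (H.H)
We have H^2 = 1 (Bezout).
D.E = (10H).(6H) = 10*6*1
= 60*1
= 60

60


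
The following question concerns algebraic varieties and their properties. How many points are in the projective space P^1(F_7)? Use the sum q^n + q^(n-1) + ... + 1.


P^1(F_7) has (q^(n+1) - 1)/(q - 1) points.
= 7^1 + 7^0
= 7 + 1
= 8

8


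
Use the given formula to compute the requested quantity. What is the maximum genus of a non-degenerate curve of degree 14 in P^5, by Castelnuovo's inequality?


Castelnuovo's bound: write d - 1 = m(r-1) + epsilon with 0 <= epsilon < r-1.
d - 1 = 14 - 1 = 13
r - 1 = 5 - 1 = 4
13 = 3*4 + 1, so m = 3, epsilon = 1
pi(d, r) = m(m-1)(r-1)/2 + m*epsilon
= 3*2*4/2 + 3*1
= 24/2 + 3
= 12 + 3 = 15

15


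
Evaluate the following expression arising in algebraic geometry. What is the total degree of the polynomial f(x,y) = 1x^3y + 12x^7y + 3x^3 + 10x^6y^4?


Examine each term for its total degree (sum of exponents).
  Term '1x^3y' has total degree 3+1 = 4.
  Term '12x^7y' has total degree 7+1 = 8.
  Term '3x^3' has total degree 3+0 = 3.
  Term '10x^6y^4' has total degree 6+4 = 10.
The maximum total degree among all terms is 10.

10


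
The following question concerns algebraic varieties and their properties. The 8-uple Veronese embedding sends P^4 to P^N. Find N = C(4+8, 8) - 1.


The Veronese embedding v_d: P^n -> P^N maps each point to all
degree-d monomials in n+1 homogeneous coordinates.
N = C(n+d, d) - 1
N = C(4+8, 8) - 1
N = C(12, 8) - 1
C(12, 8) = 495
N = 495 - 1 = 494

494


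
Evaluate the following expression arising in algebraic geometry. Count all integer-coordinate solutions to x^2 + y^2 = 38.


Systematically check integer values of x where x^2 <= 38.
For each valid x, check if 38 - x^2 is a perfect square.
Total integer solutions found: 0

0


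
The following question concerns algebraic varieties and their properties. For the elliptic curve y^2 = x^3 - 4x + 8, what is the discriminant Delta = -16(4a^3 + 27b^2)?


Compute each component:
4a^3 = 4*(-4)^3 = 4*(-64) = -256
27b^2 = 27*8^2 = 27*64 = 1728
4a^3 + 27b^2 = -256 + 1728 = 1472
Delta = -16*1472 = -23552

-23552


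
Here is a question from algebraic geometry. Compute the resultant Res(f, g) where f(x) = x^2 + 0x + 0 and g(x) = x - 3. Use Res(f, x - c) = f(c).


For Res(f, x - c), we evaluate f at x = c.
f(3) = 3^2 + 0*3 + 0
= 9 + 0 + 0
= 9 + 0 = 9
Res(f, g) = 9

9


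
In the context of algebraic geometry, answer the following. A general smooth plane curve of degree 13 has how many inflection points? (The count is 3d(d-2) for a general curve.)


For a general smooth plane curve C of degree d, the inflection points are
the intersection of C with its Hessian curve, which has degree 3(d-2).
By Bezout, the total intersection number is d * 3(d-2) = 13 * 33 = 429.
For a general curve every flex is ordinary, so each contributes
multiplicity 1 to C·Hess(C), and the number of distinct inflection
points is 3d(d-2).
Inflection points = 3*13*(13-2) = 3*13*11 = 429

429


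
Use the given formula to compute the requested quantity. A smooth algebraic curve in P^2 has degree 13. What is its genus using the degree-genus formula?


Using the genus formula for smooth plane curves:
g = (d-1)(d-2)/2
g = (13-1)(13-2)/2
g = 12*11/2
g = 132/2 = 66

66


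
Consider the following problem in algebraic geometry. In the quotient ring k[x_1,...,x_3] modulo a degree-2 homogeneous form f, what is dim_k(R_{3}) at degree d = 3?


For R = k[x_1,...,x_n]/(f) with f homogeneous of degree e:
The Hilbert series is (1 - t^e)/(1 - t)^n.
So h(d) = C(d+n-1, n-1) - C(d-e+n-1, n-1) for d >= e.
With n=3, e=2, d=3:
C(3+3-1, 3-1) = C(5, 2) = 10
C(3-2+3-1, 3-1) = C(3, 2) = 3
h(3) = 10 - 3 = 7

7


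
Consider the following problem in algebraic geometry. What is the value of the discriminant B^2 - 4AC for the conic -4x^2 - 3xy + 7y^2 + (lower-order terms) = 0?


The discriminant of a conic Ax^2 + Bxy + Cy^2 + ... = 0 is B^2 - 4AC.
B^2 = (-3)^2 = 9
4AC = 4*(-4)*7 = -112
Discriminant = 9 + 112 = 121

121


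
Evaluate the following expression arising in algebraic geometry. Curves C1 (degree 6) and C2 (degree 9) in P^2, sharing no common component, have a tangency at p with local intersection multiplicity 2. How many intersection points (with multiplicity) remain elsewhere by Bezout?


By Bezout's theorem, the total intersection number is d1 * d2.
Total = 6 * 9 = 54
Intersection multiplicity at p = 2
Remaining intersections = 54 - 2 = 52

52


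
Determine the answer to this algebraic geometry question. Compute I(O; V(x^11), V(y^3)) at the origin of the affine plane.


The intersection multiplicity of V(x^a) and V(y^b) at the origin is:
I(O; V(x^11), V(y^3)) = dim_k(k[x,y]/(x^11, y^3))
A basis for k[x,y]/(x^11, y^3) is the set of monomials x^i * y^j
where 0 <= i < 11 and 0 <= j < 3.
The number of such monomials is 11 * 3 = 33

33
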